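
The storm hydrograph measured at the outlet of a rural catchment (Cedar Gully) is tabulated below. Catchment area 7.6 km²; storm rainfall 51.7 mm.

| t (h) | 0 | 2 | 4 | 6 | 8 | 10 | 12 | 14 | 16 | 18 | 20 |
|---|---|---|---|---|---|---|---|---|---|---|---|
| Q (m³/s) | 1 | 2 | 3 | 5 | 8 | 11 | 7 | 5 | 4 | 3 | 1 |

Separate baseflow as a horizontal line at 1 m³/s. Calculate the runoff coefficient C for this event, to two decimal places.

C ≈ 0.71

ΣQ_DR = 39.00 m³/s; V = ΣQ_DR·Δt = 2.808 × 10^5 m³.
Runoff depth d = V / A = 36.95 mm.
C = d / P = 36.95 / 51.7 = 0.71.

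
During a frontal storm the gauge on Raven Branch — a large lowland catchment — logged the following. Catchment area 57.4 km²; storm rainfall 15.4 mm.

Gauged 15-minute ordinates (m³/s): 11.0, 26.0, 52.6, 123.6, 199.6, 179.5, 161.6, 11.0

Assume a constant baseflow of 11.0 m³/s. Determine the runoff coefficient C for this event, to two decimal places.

C ≈ 0.69

ΣQ_DR = 676.9 m³/s; V = ΣQ_DR·Δt = 6.092 × 10^5 m³.
Runoff depth d = V / A = 10.61 mm.
C = d / P = 10.61 / 15.4 = 0.69.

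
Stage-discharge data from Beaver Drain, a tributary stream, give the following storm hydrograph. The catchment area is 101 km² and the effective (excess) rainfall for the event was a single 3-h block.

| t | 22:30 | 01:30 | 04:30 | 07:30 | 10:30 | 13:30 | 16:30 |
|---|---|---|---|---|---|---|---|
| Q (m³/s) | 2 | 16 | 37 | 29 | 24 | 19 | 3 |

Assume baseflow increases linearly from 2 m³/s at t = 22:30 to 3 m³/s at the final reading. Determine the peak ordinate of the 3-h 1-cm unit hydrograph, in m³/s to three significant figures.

U_p ≈ 28.8 m³/s

Direct runoff: 0.00, 13.83, 34.67, 26.50, 21.33, 16.17, 0.00 m³/s; ΣQ_DR = 112.5 m³/s, peak = 34.67 m³/s.
Runoff depth d = ΣQ_DR·Δt / A = 112.5 × 10800 / (101 km²) = 12.03 mm.
The 1-cm UH is the DRH scaled by (10 mm)/d, so U_p = 34.67 × 10/12.03 = 28.8 m³/s.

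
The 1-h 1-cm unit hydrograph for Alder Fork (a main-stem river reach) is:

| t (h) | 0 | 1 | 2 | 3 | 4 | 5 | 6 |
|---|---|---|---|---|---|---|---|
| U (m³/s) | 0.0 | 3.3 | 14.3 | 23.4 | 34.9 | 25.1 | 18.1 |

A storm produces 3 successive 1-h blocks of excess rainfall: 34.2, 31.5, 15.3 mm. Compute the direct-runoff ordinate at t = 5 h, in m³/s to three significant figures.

By discrete convolution, Q_j = Σ (P_i / 10 mm) · U_{j−i}.
At t = 5 h (j=5): Q = (34.2/10)·25.1 + (31.5/10)·34.9 + (15.3/10)·23.4 = 232 m³/s.

Q ≈ 232 m³/s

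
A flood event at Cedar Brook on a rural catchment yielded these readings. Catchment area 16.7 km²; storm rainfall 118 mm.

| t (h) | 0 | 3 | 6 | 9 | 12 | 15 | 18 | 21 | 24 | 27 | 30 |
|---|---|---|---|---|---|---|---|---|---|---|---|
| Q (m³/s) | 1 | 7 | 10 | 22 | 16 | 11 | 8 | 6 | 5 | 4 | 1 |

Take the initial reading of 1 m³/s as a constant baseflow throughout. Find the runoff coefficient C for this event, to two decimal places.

ΣQ_DR = 80.00 m³/s; V = ΣQ_DR·Δt = 8.640 × 10^5 m³.
Runoff depth d = V / A = 51.74 mm.
C = d / P = 51.74 / 118 = 0.44.

C ≈ 0.44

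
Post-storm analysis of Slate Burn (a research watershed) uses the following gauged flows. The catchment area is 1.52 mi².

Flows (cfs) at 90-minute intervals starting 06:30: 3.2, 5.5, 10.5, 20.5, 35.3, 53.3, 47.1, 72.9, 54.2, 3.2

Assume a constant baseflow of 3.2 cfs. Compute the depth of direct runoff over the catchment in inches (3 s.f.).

d ≈ 0.419 in

Direct runoff: 0.0, 2.3, 7.3, 17.3, 32.1, 50.1, 43.9, 69.7, 51.0, 0.0 cfs; ΣQ_DR = 273.7 cfs.
V = ΣQ_DR · Δt = 273.7 × 5400 s = 1.478 × 10^6 ft³.
Over A = 1.52 mi², depth = V / A = 0.419 in.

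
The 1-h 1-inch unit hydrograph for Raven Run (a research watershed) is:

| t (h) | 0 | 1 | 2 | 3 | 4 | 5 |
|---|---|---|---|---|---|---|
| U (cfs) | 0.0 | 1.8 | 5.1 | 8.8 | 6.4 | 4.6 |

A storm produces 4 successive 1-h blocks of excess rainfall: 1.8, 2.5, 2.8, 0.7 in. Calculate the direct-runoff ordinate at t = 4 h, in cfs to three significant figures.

By discrete convolution, Q_j = Σ (P_i / 1 in) · U_{j−i}.
At t = 4 h (j=4): Q = (1.8/1)·6.4 + (2.5/1)·8.8 + (2.8/1)·5.1 + (0.7/1)·1.8 = 49.1 cfs.

Q ≈ 49.1 cfs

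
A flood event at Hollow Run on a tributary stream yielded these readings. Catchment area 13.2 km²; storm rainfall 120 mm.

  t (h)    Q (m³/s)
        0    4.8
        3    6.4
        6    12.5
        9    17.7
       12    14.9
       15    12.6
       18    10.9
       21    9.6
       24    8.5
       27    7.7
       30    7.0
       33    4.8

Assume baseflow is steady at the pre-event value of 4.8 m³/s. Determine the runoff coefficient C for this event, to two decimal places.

C ≈ 0.41

ΣQ_DR = 59.80 m³/s; V = ΣQ_DR·Δt = 6.458 × 10^5 m³.
Runoff depth d = V / A = 48.93 mm.
C = d / P = 48.93 / 120 = 0.41.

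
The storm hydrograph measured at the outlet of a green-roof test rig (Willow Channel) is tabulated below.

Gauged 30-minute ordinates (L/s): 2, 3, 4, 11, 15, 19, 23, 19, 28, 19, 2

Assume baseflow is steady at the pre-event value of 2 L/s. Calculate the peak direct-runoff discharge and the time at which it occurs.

Subtracting baseflow gives direct-runoff ordinates: 0.0, 1.0, 2.0, 9.0, 13.0, 17.0, 21.0, 17.0, 26.0, 17.0, 0.0 L/s.
The maximum is 26.0 L/s, occurring at the reading for t = 4 h.

Q_p = 26.0 L/s at t = 4 h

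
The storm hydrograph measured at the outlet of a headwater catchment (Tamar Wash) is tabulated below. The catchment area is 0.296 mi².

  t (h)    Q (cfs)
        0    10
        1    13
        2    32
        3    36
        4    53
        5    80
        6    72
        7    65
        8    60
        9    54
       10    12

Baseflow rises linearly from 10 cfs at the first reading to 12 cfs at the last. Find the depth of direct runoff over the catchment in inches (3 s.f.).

d ≈ 1.92 in

Direct runoff: 0.00, 2.80, 21.60, 25.40, 42.20, 69.00, 60.80, 53.60, 48.40, 42.20, 0.00 cfs; ΣQ_DR = 366.0 cfs.
V = ΣQ_DR · Δt = 366.0 × 3600 s = 1.318 × 10^6 ft³.
Over A = 0.296 mi², depth = V / A = 1.92 in.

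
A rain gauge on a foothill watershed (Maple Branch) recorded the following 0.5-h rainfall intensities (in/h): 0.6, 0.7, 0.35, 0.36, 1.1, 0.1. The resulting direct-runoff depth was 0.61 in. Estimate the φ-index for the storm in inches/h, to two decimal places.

Only the 3 blocks with intensity above φ contribute runoff: 0.6, 0.7, 1.1 in/h.
Σ(I−φ)·Δt = d  ⇒  (0.6+0.7+1.1 − 3φ)·0.5 = 0.61
φ = (2.400 − 0.61/0.5) / 3 = 0.39 in/h.

φ ≈ 0.39 in/h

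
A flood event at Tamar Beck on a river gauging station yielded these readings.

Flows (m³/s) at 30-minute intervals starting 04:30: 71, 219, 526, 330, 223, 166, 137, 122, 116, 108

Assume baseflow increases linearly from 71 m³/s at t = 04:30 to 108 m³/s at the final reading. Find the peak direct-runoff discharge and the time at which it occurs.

Q_p = 446.78 m³/s at t = 05:30

Subtracting baseflow gives direct-runoff ordinates: 0.00, 143.89, 446.78, 246.67, 135.56, 74.44, 41.33, 22.22, 12.11, 0.00 m³/s.
The maximum is 446.78 m³/s, occurring at the reading for t = 05:30.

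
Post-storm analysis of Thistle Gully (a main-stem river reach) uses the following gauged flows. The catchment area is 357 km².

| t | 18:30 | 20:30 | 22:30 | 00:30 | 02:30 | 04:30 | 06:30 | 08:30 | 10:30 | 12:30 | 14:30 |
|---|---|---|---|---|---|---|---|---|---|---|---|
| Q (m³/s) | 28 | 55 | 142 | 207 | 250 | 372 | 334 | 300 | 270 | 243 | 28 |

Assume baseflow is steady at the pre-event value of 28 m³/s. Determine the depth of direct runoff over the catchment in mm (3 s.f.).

Direct runoff: 0.0, 27.0, 114.0, 179.0, 222.0, 344.0, 306.0, 272.0, 242.0, 215.0, 0.0 m³/s; ΣQ_DR = 1921 m³/s.
V = ΣQ_DR · Δt = 1921 × 7200 s = 1.383 × 10^7 m³.
Over A = 357 km², depth = V / A = 38.7 mm.

d ≈ 38.7 mm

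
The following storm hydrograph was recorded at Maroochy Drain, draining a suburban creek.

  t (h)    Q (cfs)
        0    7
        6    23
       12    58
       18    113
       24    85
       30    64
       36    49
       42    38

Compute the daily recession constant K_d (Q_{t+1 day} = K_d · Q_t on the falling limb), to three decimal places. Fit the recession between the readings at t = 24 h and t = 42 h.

Between t = 24 h and t = 42 h the flow falls from 85 to 38 cfs over 3×6 h = 18 h.
Per-interval ratio K = (38/85)^(1/3) = 0.7646; K_d = K^(24/6) = 0.342.

K_d ≈ 0.342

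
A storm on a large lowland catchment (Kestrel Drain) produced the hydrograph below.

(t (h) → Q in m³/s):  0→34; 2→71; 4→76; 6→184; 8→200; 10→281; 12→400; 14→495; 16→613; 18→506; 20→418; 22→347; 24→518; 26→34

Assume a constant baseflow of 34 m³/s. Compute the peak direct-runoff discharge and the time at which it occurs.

Q_p = 579.0 m³/s at t = 16 h

Subtracting baseflow gives direct-runoff ordinates: 0.0, 37.0, 42.0, 150.0, 166.0, 247.0, 366.0, 461.0, 579.0, 472.0, 384.0, 313.0, 484.0, 0.0 m³/s.
The maximum is 579.0 m³/s, occurring at the reading for t = 16 h.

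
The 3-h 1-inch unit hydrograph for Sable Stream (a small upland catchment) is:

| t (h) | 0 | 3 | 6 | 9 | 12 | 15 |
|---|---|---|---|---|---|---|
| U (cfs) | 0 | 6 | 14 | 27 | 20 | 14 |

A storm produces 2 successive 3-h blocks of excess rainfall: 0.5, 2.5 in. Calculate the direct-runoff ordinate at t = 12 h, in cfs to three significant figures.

Q ≈ 77.5 cfs

By discrete convolution, Q_j = Σ (P_i / 1 in) · U_{j−i}.
At t = 12 h (j=4): Q = (0.5/1)·20 + (2.5/1)·27 = 77.5 cfs.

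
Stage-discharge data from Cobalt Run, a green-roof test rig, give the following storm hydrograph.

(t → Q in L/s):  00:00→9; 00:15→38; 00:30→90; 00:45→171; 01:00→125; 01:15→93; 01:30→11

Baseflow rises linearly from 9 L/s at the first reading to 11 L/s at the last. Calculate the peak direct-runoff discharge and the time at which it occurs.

Subtracting baseflow gives direct-runoff ordinates: 0.00, 28.67, 80.33, 161.00, 114.67, 82.33, 0.00 L/s.
The maximum is 161.00 L/s, occurring at the reading for t = 00:45.

Q_p = 161.00 L/s at t = 00:45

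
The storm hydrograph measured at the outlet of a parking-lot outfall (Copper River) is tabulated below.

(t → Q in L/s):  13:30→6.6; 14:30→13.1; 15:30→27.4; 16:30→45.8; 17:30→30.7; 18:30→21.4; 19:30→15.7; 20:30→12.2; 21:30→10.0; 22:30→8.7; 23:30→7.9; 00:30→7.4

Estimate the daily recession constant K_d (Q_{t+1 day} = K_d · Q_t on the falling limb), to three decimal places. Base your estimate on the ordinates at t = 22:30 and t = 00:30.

K_d ≈ 0.143

Between t = 22:30 and t = 00:30 the flow falls from 8.7 to 7.4 L/s over 2×1 h = 2 h.
Per-interval ratio K = (7.4/8.7)^(1/2) = 0.9223; K_d = K^(24/1) = 0.143.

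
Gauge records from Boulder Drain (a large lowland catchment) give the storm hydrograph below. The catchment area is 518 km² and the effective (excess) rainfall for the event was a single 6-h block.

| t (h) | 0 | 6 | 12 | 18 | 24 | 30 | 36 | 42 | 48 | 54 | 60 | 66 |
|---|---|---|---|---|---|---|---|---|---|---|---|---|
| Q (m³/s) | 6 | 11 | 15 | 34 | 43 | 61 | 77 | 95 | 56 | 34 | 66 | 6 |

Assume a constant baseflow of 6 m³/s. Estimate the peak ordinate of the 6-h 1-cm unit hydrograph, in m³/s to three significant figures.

U_p ≈ 49.4 m³/s

Direct runoff: 0.0, 5.0, 9.0, 28.0, 37.0, 55.0, 71.0, 89.0, 50.0, 28.0, 60.0, 0.0 m³/s; ΣQ_DR = 432.0 m³/s, peak = 89.0 m³/s.
Runoff depth d = ΣQ_DR·Δt / A = 432.0 × 21600 / (518 km²) = 18.01 mm.
The 1-cm UH is the DRH scaled by (10 mm)/d, so U_p = 89.0 × 10/18.01 = 49.4 m³/s.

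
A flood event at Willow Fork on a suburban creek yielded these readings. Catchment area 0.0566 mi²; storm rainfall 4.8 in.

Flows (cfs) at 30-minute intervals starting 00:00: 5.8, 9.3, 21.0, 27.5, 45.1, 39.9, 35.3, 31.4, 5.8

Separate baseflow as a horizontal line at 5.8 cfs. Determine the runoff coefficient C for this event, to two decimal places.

ΣQ_DR = 168.9 cfs; V = ΣQ_DR·Δt = 3.040 × 10^5 ft³.
Runoff depth d = V / A = 2.312 in.
C = d / P = 2.312 / 4.8 = 0.48.

C ≈ 0.48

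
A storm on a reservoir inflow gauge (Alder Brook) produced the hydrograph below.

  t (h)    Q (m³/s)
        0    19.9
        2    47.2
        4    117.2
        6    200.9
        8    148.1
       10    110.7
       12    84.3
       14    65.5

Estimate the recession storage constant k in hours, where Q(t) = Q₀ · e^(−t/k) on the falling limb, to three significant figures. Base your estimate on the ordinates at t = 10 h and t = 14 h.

k ≈ 7.62 h

On the falling limb, Q drops from 110.7 to 65.5 m³/s between t = 10 h and t = 14 h (Δt = 4 h).
k = −Δt / ln(Q₂/Q₁) = −4 / ln(65.5/110.7) = 7.62 h.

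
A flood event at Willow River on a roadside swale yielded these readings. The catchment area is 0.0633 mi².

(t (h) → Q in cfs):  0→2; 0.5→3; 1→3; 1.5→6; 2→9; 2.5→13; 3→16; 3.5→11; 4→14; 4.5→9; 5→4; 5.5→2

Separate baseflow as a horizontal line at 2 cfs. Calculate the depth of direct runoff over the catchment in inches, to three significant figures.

Direct runoff: 0.0, 1.0, 1.0, 4.0, 7.0, 11.0, 14.0, 9.0, 12.0, 7.0, 2.0, 0.0 cfs; ΣQ_DR = 68.00 cfs.
V = ΣQ_DR · Δt = 68.00 × 1800 s = 1.224 × 10^5 ft³.
Over A = 0.0633 mi², depth = V / A = 0.832 in.

d ≈ 0.832 in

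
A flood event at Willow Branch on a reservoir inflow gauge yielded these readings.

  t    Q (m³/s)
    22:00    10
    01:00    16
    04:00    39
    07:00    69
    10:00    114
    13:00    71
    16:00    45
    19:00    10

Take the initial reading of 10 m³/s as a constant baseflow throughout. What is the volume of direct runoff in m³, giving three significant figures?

V ≈ 3.18 × 10^6 m³

Direct-runoff ordinates (Q − Q_b): 0.0, 6.0, 29.0, 59.0, 104.0, 61.0, 35.0, 0.0 m³/s.
ΣQ_DR = 294.0 m³/s.
With Δt = 3 h = 10800 s, V = ΣQ_DR · Δt = 294.0 × 10800 = 3.18 × 10^6 m³.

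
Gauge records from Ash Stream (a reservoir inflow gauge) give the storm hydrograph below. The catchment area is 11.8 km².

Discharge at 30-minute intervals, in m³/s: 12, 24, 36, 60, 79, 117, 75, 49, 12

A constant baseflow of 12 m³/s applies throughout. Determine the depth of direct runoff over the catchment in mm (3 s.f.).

Direct runoff: 0.0, 12.0, 24.0, 48.0, 67.0, 105.0, 63.0, 37.0, 0.0 m³/s; ΣQ_DR = 356.0 m³/s.
V = ΣQ_DR · Δt = 356.0 × 1800 s = 6.408 × 10^5 m³.
Over A = 11.8 km², depth = V / A = 54.3 mm.

d ≈ 54.3 mm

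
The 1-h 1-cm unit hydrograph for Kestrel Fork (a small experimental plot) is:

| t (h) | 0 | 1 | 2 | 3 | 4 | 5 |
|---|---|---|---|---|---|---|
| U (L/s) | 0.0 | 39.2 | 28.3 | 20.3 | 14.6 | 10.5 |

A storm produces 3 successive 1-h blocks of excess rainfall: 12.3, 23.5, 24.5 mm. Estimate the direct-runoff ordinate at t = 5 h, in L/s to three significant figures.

Q ≈ 97.0 L/s

By discrete convolution, Q_j = Σ (P_i / 10 mm) · U_{j−i}.
At t = 5 h (j=5): Q = (12.3/10)·10.5 + (23.5/10)·14.6 + (24.5/10)·20.3 = 97.0 L/s.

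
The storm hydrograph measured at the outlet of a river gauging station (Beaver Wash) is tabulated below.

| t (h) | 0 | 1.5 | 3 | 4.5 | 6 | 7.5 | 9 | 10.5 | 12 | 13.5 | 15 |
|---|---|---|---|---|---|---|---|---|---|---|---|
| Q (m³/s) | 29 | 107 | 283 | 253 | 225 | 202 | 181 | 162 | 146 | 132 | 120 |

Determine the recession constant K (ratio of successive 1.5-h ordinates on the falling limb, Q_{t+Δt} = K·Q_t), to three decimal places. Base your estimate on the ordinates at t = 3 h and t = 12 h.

K ≈ 0.896

Using the recession-limb readings at t = 3 h and t = 12 h: Q falls from 283 to 146 m³/s over 6 intervals.
K = (Q₂/Q₁)^(1/6) = (146/283)^(1/6) = 0.896.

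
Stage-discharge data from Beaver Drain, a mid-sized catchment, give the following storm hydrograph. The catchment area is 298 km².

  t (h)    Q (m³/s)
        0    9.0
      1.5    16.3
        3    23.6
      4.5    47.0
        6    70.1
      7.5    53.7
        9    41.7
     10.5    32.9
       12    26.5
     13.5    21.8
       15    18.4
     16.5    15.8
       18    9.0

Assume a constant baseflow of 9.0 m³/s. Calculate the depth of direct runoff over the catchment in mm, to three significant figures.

d ≈ 4.87 mm

Direct runoff: 0.0, 7.3, 14.6, 38.0, 61.1, 44.7, 32.7, 23.9, 17.5, 12.8, 9.4, 6.8, 0.0 m³/s; ΣQ_DR = 268.8 m³/s.
V = ΣQ_DR · Δt = 268.8 × 5400 s = 1.452 × 10^6 m³.
Over A = 298 km², depth = V / A = 4.87 mm.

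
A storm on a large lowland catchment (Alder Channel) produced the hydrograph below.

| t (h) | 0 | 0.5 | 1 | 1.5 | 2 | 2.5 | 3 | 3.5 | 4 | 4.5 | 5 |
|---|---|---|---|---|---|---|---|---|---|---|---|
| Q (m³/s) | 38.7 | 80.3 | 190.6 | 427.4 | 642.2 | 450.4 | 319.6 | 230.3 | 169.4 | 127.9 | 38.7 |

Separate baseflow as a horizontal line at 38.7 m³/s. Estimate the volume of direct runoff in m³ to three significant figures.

V ≈ 4.12 × 10^6 m³

Direct-runoff ordinates (Q − Q_b): 0.0, 41.6, 151.9, 388.7, 603.5, 411.7, 280.9, 191.6, 130.7, 89.2, 0.0 m³/s.
ΣQ_DR = 2290 m³/s.
With Δt = 0.5 h = 1800 s, V = ΣQ_DR · Δt = 2290 × 1800 = 4.12 × 10^6 m³.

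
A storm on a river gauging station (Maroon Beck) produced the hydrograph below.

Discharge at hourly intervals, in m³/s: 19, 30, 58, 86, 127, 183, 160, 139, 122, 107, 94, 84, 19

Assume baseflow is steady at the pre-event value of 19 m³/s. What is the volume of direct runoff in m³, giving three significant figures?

Direct-runoff ordinates (Q − Q_b): 0.0, 11.0, 39.0, 67.0, 108.0, 164.0, 141.0, 120.0, 103.0, 88.0, 75.0, 65.0, 0.0 m³/s.
ΣQ_DR = 981.0 m³/s.
With Δt = 1 h = 3600 s, V = ΣQ_DR · Δt = 981.0 × 3600 = 3.53 × 10^6 m³.

V ≈ 3.53 × 10^6 m³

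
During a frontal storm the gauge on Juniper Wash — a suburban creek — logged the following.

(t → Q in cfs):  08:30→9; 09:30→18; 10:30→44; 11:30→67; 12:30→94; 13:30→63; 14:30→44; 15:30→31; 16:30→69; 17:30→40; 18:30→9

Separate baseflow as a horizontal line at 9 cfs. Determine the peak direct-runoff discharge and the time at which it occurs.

Subtracting baseflow gives direct-runoff ordinates: 0.0, 9.0, 35.0, 58.0, 85.0, 54.0, 35.0, 22.0, 60.0, 31.0, 0.0 cfs.
The maximum is 85.0 cfs, occurring at the reading for t = 12:30.

Q_p = 85.0 cfs at t = 12:30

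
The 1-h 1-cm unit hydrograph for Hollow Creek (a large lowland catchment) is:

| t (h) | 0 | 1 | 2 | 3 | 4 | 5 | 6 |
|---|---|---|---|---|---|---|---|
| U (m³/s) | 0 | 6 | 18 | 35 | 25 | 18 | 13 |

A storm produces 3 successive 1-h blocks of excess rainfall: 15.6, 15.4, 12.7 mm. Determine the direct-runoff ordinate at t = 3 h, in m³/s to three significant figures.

By discrete convolution, Q_j = Σ (P_i / 10 mm) · U_{j−i}.
At t = 3 h (j=3): Q = (15.6/10)·35 + (15.4/10)·18 + (12.7/10)·6 = 89.9 m³/s.

Q ≈ 89.9 m³/s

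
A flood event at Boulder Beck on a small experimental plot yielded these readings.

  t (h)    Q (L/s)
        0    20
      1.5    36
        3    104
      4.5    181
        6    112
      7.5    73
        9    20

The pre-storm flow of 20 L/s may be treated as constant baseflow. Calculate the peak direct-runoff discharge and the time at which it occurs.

Q_p = 161.0 L/s at t = 4.5 h

Subtracting baseflow gives direct-runoff ordinates: 0.0, 16.0, 84.0, 161.0, 92.0, 53.0, 0.0 L/s.
The maximum is 161.0 L/s, occurring at the reading for t = 4.5 h.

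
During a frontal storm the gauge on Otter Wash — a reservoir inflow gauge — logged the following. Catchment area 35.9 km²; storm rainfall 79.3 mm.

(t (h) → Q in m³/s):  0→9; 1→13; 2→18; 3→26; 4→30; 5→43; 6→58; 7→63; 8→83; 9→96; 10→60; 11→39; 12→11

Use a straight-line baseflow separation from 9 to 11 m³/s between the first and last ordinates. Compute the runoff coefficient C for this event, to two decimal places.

ΣQ_DR = 419.0 m³/s; V = ΣQ_DR·Δt = 1.508 × 10^6 m³.
Runoff depth d = V / A = 42.02 mm.
C = d / P = 42.02 / 79.3 = 0.53.

C ≈ 0.53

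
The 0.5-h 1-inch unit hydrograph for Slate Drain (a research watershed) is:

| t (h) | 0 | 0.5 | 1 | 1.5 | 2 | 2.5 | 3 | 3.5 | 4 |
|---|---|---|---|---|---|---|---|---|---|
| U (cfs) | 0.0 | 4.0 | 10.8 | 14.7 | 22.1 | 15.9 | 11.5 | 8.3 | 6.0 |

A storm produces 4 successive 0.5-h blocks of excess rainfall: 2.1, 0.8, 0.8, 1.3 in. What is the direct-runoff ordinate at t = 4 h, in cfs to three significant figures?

By discrete convolution, Q_j = Σ (P_i / 1 in) · U_{j−i}.
At t = 4 h (j=8): Q = (2.1/1)·6.0 + (0.8/1)·8.3 + (0.8/1)·11.5 + (1.3/1)·15.9 = 49.1 cfs.

Q ≈ 49.1 cfs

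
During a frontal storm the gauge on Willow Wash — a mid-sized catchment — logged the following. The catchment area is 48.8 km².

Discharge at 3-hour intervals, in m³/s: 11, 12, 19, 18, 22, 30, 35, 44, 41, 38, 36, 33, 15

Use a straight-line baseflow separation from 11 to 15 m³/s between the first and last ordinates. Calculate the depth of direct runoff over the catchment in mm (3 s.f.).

Direct runoff: 0.00, 0.67, 7.33, 6.00, 9.67, 17.33, 22.00, 30.67, 27.33, 24.00, 21.67, 18.33, 0.00 m³/s; ΣQ_DR = 185.0 m³/s.
V = ΣQ_DR · Δt = 185.0 × 10800 s = 1.998 × 10^6 m³.
Over A = 48.8 km², depth = V / A = 40.9 mm.

d ≈ 40.9 mm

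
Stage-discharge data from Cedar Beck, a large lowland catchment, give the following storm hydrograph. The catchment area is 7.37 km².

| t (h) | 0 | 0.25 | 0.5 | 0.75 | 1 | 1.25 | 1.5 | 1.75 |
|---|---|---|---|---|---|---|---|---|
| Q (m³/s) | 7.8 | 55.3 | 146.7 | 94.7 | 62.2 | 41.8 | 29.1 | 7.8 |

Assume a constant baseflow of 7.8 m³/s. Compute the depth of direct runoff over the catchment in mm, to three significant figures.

d ≈ 46.8 mm

Direct runoff: 0.0, 47.5, 138.9, 86.9, 54.4, 34.0, 21.3, 0.0 m³/s; ΣQ_DR = 383.0 m³/s.
V = ΣQ_DR · Δt = 383.0 × 900 s = 3.447 × 10^5 m³.
Over A = 7.37 km², depth = V / A = 46.8 mm.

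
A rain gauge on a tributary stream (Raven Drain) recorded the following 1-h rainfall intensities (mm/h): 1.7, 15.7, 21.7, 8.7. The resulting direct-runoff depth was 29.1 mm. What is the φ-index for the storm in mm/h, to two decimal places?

Only the 3 blocks with intensity above φ contribute runoff: 15.7, 21.7, 8.7 mm/h.
Σ(I−φ)·Δt = d  ⇒  (15.7+21.7+8.7 − 3φ)·1 = 29.1
φ = (46.10 − 29.1/1) / 3 = 5.67 mm/h.

φ ≈ 5.67 mm/h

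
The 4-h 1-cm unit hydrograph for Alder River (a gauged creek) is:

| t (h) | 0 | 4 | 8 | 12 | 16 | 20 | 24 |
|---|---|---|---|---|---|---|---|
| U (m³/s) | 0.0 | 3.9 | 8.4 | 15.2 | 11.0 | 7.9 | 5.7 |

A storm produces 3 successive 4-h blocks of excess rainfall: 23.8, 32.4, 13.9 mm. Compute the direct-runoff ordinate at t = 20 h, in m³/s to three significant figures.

By discrete convolution, Q_j = Σ (P_i / 10 mm) · U_{j−i}.
At t = 20 h (j=5): Q = (23.8/10)·7.9 + (32.4/10)·11.0 + (13.9/10)·15.2 = 75.6 m³/s.

Q ≈ 75.6 m³/s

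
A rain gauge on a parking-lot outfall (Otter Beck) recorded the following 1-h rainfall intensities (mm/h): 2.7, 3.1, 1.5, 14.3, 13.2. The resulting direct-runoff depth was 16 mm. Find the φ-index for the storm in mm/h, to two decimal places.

φ ≈ 5.75 mm/h

Only the 2 blocks with intensity above φ contribute runoff: 14.3, 13.2 mm/h.
Σ(I−φ)·Δt = d  ⇒  (14.3+13.2 − 2φ)·1 = 16
φ = (27.50 − 16/1) / 2 = 5.75 mm/h.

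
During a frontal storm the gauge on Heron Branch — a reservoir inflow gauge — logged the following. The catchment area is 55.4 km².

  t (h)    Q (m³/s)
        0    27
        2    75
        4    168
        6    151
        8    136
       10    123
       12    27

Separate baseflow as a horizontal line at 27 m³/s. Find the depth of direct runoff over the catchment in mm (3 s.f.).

d ≈ 67.3 mm

Direct runoff: 0.0, 48.0, 141.0, 124.0, 109.0, 96.0, 0.0 m³/s; ΣQ_DR = 518.0 m³/s.
V = ΣQ_DR · Δt = 518.0 × 7200 s = 3.730 × 10^6 m³.
Over A = 55.4 km², depth = V / A = 67.3 mm.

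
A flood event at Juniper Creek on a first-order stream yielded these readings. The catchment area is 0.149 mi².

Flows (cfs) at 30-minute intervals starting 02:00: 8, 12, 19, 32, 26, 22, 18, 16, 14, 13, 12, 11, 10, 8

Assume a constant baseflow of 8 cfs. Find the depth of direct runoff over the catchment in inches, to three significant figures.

Direct runoff: 0.0, 4.0, 11.0, 24.0, 18.0, 14.0, 10.0, 8.0, 6.0, 5.0, 4.0, 3.0, 2.0, 0.0 cfs; ΣQ_DR = 109.0 cfs.
V = ΣQ_DR · Δt = 109.0 × 1800 s = 1.962 × 10^5 ft³.
Over A = 0.149 mi², depth = V / A = 0.567 in.

d ≈ 0.567 in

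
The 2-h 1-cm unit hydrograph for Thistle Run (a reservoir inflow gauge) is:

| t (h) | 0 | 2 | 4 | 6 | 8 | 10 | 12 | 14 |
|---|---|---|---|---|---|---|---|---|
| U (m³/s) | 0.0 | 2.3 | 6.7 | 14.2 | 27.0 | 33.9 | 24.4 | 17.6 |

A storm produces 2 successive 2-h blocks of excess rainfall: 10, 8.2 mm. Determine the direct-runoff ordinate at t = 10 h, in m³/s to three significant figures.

Q ≈ 56.0 m³/s

By discrete convolution, Q_j = Σ (P_i / 10 mm) · U_{j−i}.
At t = 10 h (j=5): Q = (10/10)·33.9 + (8.2/10)·27.0 = 56.0 m³/s.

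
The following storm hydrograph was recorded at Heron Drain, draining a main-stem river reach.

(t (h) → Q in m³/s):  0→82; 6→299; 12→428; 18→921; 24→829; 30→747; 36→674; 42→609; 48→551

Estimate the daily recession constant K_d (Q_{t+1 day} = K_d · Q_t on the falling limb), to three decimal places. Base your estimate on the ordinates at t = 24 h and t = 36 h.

K_d ≈ 0.661

Between t = 24 h and t = 36 h the flow falls from 829 to 674 m³/s over 2×6 h = 12 h.
Per-interval ratio K = (674/829)^(1/2) = 0.9017; K_d = K^(24/6) = 0.661.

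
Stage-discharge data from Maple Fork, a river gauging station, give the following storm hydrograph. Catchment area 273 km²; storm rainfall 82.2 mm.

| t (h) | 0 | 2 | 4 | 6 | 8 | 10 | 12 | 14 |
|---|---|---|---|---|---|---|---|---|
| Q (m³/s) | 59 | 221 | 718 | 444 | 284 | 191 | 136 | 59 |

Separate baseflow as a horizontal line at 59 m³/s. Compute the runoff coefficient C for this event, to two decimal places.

ΣQ_DR = 1640 m³/s; V = ΣQ_DR·Δt = 1.181 × 10^7 m³.
Runoff depth d = V / A = 43.25 mm.
C = d / P = 43.25 / 82.2 = 0.53.

C ≈ 0.53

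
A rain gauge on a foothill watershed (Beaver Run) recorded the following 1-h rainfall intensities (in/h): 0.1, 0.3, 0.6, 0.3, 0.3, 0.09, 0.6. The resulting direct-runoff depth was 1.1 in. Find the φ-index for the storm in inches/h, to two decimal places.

φ ≈ 0.20 in/h

Only the 5 blocks with intensity above φ contribute runoff: 0.3, 0.6, 0.3, 0.3, 0.6 in/h.
Σ(I−φ)·Δt = d  ⇒  (0.3+0.6+0.3+0.3+0.6 − 5φ)·1 = 1.1
φ = (2.100 − 1.1/1) / 5 = 0.20 in/h.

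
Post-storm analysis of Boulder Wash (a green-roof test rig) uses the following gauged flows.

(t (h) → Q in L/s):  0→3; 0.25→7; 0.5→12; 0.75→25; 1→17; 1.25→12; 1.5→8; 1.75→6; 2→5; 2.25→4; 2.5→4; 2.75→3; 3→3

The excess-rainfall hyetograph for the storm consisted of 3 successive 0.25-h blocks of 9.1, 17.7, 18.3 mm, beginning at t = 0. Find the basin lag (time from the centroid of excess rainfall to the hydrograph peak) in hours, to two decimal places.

t_L ≈ 0.32 h

Centroid of excess rainfall: t_c = Σ P_i·t̄_i / ΣP_i = 0.4260 h (block centres at 0.125, 0.375, 0.625 h).
Hydrograph peak occurs at t = 0.75 h, so basin lag t_L = 0.75 − 0.4260 = 0.32 h.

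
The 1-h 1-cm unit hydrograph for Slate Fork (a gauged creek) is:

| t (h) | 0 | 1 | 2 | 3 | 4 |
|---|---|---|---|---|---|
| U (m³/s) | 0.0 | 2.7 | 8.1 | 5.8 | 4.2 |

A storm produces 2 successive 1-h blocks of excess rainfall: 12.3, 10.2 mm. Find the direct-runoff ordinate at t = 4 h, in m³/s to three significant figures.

By discrete convolution, Q_j = Σ (P_i / 10 mm) · U_{j−i}.
At t = 4 h (j=4): Q = (12.3/10)·4.2 + (10.2/10)·5.8 = 11.1 m³/s.

Q ≈ 11.1 m³/s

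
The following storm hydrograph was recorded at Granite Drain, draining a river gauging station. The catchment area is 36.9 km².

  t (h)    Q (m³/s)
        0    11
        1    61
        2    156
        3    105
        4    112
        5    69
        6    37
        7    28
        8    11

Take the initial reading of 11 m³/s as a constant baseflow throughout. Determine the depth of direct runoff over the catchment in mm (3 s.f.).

Direct runoff: 0.0, 50.0, 145.0, 94.0, 101.0, 58.0, 26.0, 17.0, 0.0 m³/s; ΣQ_DR = 491.0 m³/s.
V = ΣQ_DR · Δt = 491.0 × 3600 s = 1.768 × 10^6 m³.
Over A = 36.9 km², depth = V / A = 47.9 mm.

d ≈ 47.9 mm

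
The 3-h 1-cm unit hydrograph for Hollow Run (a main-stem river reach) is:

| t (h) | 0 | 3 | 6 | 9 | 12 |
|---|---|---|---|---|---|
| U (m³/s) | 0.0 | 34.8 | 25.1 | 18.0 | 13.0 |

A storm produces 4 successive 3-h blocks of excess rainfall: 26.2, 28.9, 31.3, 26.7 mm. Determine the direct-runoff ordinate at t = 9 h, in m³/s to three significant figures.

Q ≈ 229 m³/s

By discrete convolution, Q_j = Σ (P_i / 10 mm) · U_{j−i}.
At t = 9 h (j=3): Q = (26.2/10)·18.0 + (28.9/10)·25.1 + (31.3/10)·34.8 + (26.7/10)·0.0 = 229 m³/s.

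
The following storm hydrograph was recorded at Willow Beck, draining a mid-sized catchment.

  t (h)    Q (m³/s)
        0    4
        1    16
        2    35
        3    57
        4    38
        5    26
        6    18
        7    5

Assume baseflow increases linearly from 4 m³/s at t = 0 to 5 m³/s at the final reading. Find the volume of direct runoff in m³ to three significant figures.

V ≈ 5.87 × 10^5 m³

Direct-runoff ordinates (Q − Q_b): 0.00, 11.86, 30.71, 52.57, 33.43, 21.29, 13.14, 0.00 m³/s.
ΣQ_DR = 163.0 m³/s.
With Δt = 1 h = 3600 s, V = ΣQ_DR · Δt = 163.0 × 3600 = 5.87 × 10^5 m³.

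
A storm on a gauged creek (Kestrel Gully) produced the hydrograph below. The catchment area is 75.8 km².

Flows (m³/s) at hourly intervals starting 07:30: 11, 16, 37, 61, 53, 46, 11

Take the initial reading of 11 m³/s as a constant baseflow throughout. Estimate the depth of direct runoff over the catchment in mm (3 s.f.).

Direct runoff: 0.0, 5.0, 26.0, 50.0, 42.0, 35.0, 0.0 m³/s; ΣQ_DR = 158.0 m³/s.
V = ΣQ_DR · Δt = 158.0 × 3600 s = 5.688 × 10^5 m³.
Over A = 75.8 km², depth = V / A = 7.50 mm.

d ≈ 7.50 mm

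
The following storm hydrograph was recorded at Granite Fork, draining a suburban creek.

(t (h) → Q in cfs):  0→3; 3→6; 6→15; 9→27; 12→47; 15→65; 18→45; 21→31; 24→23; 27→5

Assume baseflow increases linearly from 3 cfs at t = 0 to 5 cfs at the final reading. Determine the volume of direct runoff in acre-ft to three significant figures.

V ≈ 56.3 acre-ft

Direct-runoff ordinates (Q − Q_b): 0.00, 2.78, 11.56, 23.33, 43.11, 60.89, 40.67, 26.44, 18.22, 0.00 cfs.
ΣQ_DR = 227.0 cfs.
With Δt = 3 h = 10800 s, V = ΣQ_DR · Δt = 227.0 × 10800 = 2.45 × 10^6 ft³ = 56.3 acre-ft.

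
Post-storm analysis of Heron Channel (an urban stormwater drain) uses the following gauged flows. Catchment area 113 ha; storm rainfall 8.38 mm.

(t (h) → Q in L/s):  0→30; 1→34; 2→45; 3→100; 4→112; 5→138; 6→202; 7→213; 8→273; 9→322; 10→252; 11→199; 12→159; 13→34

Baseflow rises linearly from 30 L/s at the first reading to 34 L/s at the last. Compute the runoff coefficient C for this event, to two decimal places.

ΣQ_DR = 1665 L/s; V = ΣQ_DR·Δt = 5.994 × 10^6 L.
Runoff depth d = V / A = 5.304 mm.
C = d / P = 5.304 / 8.38 = 0.63.

C ≈ 0.63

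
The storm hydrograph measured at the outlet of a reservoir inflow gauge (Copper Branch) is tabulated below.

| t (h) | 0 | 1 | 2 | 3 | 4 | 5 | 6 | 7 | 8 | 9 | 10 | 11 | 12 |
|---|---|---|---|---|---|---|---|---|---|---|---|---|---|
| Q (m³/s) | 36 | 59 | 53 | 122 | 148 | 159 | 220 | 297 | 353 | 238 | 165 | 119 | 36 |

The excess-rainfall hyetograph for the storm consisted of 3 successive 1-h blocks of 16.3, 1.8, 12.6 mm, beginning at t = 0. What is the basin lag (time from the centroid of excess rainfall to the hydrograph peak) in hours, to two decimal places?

t_L ≈ 6.62 h

Centroid of excess rainfall: t_c = Σ P_i·t̄_i / ΣP_i = 1.3795 h (block centres at 0.5, 1.5, 2.5 h).
Hydrograph peak occurs at t = 8 h, so basin lag t_L = 8 − 1.3795 = 6.62 h.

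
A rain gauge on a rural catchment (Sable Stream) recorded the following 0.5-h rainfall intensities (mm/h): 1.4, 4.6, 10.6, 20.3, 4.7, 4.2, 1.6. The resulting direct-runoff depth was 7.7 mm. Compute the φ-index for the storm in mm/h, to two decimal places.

φ ≈ 7.75 mm/h

Only the 2 blocks with intensity above φ contribute runoff: 10.6, 20.3 mm/h.
Σ(I−φ)·Δt = d  ⇒  (10.6+20.3 − 2φ)·0.5 = 7.7
φ = (30.90 − 7.7/0.5) / 2 = 7.75 mm/h.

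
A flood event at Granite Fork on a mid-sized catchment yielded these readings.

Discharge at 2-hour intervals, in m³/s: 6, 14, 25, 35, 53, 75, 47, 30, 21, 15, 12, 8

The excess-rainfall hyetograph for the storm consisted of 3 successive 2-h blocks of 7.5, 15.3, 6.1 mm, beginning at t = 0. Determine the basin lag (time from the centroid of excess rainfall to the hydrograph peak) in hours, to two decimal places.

t_L ≈ 7.10 h

Centroid of excess rainfall: t_c = Σ P_i·t̄_i / ΣP_i = 2.9031 h (block centres at 1, 3, 5 h).
Hydrograph peak occurs at t = 10 h, so basin lag t_L = 10 − 2.9031 = 7.10 h.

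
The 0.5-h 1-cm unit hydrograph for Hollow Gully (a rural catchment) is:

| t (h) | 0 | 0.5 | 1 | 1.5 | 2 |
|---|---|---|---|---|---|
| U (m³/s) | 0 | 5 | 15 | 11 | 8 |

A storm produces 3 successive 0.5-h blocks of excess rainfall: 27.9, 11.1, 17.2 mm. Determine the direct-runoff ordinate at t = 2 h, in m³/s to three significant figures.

By discrete convolution, Q_j = Σ (P_i / 10 mm) · U_{j−i}.
At t = 2 h (j=4): Q = (27.9/10)·8 + (11.1/10)·11 + (17.2/10)·15 = 60.3 m³/s.

Q ≈ 60.3 m³/s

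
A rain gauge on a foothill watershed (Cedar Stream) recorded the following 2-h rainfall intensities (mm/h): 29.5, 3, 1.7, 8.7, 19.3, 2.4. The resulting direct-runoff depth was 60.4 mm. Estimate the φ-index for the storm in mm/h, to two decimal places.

φ ≈ 9.30 mm/h

Only the 2 blocks with intensity above φ contribute runoff: 29.5, 19.3 mm/h.
Σ(I−φ)·Δt = d  ⇒  (29.5+19.3 − 2φ)·2 = 60.4
φ = (48.80 − 60.4/2) / 2 = 9.30 mm/h.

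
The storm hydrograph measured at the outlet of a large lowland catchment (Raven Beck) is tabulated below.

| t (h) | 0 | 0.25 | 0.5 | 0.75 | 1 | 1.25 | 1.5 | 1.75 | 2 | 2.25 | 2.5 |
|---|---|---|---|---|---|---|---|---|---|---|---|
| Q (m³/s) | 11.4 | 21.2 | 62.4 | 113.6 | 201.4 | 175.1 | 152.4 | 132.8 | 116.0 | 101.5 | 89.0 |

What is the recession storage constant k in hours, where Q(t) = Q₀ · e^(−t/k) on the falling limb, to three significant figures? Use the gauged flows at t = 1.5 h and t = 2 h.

k ≈ 1.83 h

On the falling limb, Q drops from 152.4 to 116.0 m³/s between t = 1.5 h and t = 2 h (Δt = 0.5 h).
k = −Δt / ln(Q₂/Q₁) = −0.5 / ln(116.0/152.4) = 1.83 h.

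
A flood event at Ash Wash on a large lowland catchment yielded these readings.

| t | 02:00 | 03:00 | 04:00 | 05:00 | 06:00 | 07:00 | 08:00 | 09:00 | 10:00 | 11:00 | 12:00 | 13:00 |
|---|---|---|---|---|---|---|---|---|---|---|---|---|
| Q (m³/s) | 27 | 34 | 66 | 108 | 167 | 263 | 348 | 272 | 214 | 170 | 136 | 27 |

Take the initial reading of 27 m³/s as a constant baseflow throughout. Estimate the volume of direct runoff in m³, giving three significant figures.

Direct-runoff ordinates (Q − Q_b): 0.0, 7.0, 39.0, 81.0, 140.0, 236.0, 321.0, 245.0, 187.0, 143.0, 109.0, 0.0 m³/s.
ΣQ_DR = 1508 m³/s.
With Δt = 1 h = 3600 s, V = ΣQ_DR · Δt = 1508 × 3600 = 5.43 × 10^6 m³.

V ≈ 5.43 × 10^6 m³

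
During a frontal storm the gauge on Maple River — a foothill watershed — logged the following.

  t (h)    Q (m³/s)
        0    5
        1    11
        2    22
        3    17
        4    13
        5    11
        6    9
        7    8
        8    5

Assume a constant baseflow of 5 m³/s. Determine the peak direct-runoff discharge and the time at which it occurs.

Q_p = 17.0 m³/s at t = 2 h

Subtracting baseflow gives direct-runoff ordinates: 0.0, 6.0, 17.0, 12.0, 8.0, 6.0, 4.0, 3.0, 0.0 m³/s.
The maximum is 17.0 m³/s, occurring at the reading for t = 2 h.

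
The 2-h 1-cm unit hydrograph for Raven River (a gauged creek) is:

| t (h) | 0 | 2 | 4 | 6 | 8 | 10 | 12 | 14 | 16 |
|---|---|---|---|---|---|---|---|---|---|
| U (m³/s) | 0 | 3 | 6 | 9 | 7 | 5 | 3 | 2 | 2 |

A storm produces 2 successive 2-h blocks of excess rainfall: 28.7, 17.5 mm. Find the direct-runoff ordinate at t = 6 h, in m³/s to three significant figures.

Q ≈ 36.3 m³/s

By discrete convolution, Q_j = Σ (P_i / 10 mm) · U_{j−i}.
At t = 6 h (j=3): Q = (28.7/10)·9 + (17.5/10)·6 = 36.3 m³/s.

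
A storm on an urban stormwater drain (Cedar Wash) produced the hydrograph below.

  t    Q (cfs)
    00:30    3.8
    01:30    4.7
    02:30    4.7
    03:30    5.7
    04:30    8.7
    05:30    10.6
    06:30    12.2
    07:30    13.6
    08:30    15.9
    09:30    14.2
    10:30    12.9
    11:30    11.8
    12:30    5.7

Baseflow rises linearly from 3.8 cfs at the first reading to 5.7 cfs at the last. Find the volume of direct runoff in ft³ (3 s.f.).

Direct-runoff ordinates (Q − Q_b): 0.00, 0.74, 0.58, 1.43, 4.27, 6.01, 7.45, 8.69, 10.83, 8.97, 7.52, 6.26, 0.00 cfs.
ΣQ_DR = 62.75 cfs.
With Δt = 1 h = 3600 s, V = ΣQ_DR · Δt = 62.75 × 3600 = 2.26 × 10^5 ft³.

V ≈ 2.26 × 10^5 ft³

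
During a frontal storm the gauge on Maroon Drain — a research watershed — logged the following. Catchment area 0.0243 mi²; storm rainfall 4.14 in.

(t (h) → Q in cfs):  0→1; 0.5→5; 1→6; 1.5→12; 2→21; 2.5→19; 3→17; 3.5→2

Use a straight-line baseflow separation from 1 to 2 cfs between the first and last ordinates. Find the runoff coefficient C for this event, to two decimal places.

ΣQ_DR = 71.00 cfs; V = ΣQ_DR·Δt = 1.278 × 10^5 ft³.
Runoff depth d = V / A = 2.264 in.
C = d / P = 2.264 / 4.14 = 0.55.

C ≈ 0.55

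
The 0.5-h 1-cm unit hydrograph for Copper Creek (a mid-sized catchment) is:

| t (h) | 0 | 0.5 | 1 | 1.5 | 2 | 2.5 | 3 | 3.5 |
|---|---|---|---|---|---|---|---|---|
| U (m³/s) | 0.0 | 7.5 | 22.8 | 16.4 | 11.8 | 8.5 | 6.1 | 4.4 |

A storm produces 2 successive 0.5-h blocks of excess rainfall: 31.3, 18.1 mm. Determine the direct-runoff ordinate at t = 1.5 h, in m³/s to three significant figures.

Q ≈ 92.6 m³/s

By discrete convolution, Q_j = Σ (P_i / 10 mm) · U_{j−i}.
At t = 1.5 h (j=3): Q = (31.3/10)·16.4 + (18.1/10)·22.8 = 92.6 m³/s.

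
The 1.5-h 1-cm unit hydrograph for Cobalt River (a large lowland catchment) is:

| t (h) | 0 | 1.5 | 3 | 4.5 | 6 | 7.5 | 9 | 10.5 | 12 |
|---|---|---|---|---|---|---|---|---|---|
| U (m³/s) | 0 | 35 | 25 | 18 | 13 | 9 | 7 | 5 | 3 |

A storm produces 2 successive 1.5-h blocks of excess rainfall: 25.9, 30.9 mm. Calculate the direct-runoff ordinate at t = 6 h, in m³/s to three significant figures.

Q ≈ 89.3 m³/s

By discrete convolution, Q_j = Σ (P_i / 10 mm) · U_{j−i}.
At t = 6 h (j=4): Q = (25.9/10)·13 + (30.9/10)·18 = 89.3 m³/s.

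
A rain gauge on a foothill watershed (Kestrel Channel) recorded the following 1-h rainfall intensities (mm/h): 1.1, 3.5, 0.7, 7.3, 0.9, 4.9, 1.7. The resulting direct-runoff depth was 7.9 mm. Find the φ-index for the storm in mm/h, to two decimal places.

φ ≈ 2.60 mm/h

Only the 3 blocks with intensity above φ contribute runoff: 3.5, 7.3, 4.9 mm/h.
Σ(I−φ)·Δt = d  ⇒  (3.5+7.3+4.9 − 3φ)·1 = 7.9
φ = (15.70 − 7.9/1) / 3 = 2.60 mm/h.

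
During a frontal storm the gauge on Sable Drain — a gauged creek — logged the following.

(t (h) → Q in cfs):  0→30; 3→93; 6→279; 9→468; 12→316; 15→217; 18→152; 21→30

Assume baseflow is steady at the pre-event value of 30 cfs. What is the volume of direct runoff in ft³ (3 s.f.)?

Direct-runoff ordinates (Q − Q_b): 0.0, 63.0, 249.0, 438.0, 286.0, 187.0, 122.0, 0.0 cfs.
ΣQ_DR = 1345 cfs.
With Δt = 3 h = 10800 s, V = ΣQ_DR · Δt = 1345 × 10800 = 1.45 × 10^7 ft³.

V ≈ 1.45 × 10^7 ft³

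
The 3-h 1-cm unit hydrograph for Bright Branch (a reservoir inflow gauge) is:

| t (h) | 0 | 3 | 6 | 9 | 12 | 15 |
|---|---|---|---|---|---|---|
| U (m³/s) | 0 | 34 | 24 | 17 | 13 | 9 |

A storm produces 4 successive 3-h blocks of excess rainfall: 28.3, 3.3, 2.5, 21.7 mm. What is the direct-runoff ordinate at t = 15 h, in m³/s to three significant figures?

By discrete convolution, Q_j = Σ (P_i / 10 mm) · U_{j−i}.
At t = 15 h (j=5): Q = (28.3/10)·9 + (3.3/10)·13 + (2.5/10)·17 + (21.7/10)·24 = 86.1 m³/s.

Q ≈ 86.1 m³/s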